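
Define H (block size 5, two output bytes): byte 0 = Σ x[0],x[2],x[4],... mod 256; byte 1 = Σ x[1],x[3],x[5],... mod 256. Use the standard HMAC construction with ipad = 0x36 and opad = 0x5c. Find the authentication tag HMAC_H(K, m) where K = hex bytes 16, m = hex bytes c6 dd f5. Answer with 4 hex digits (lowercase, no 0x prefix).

2921

Key hex bytes 16 is 1 byte ≤ B = 5; zero-pad to 5 bytes: K' = 16 00 00 00 00.
K' ⊕ ipad = 20 36 36 36 36.  K' ⊕ opad = 4a 5c 5c 5c 5c.
Inner input = (K'⊕ipad) ∥ m = 20 36 36 36 36 ∥ c6 dd f5.
Inner hash: even-index sum = 361 mod 256 = 105; odd-index sum = 551 mod 256 = 39 → 69 27.
Outer input = (K'⊕opad) ∥ inner = 4a 5c 5c 5c 5c ∥ 69 27.
Outer hash (tag): even-index sum = 297 mod 256 = 41; odd-index sum = 289 mod 256 = 33 → 29 21.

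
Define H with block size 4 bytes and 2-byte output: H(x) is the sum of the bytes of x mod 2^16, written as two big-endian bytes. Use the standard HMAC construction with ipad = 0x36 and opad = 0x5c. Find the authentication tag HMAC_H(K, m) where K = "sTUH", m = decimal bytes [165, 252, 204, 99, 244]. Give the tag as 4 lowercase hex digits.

Key "sTUH" = 73 54 55 48 is exactly B = 4 bytes: K' = 73 54 55 48.
K' ⊕ ipad = 45 62 63 7e.  K' ⊕ opad = 2f 08 09 14.
Inner input = (K'⊕ipad) ∥ m = 45 62 63 7e ∥ a5 fc cc 63 f4.
Inner hash: sum = 69+98+99+126+165+252+204+99+244 = 1356 → 05 4c.
Outer input = (K'⊕opad) ∥ inner = 2f 08 09 14 ∥ 05 4c.
Outer hash (tag): sum = 47+8+9+20+5+76 = 165 → 00 a5.

00a5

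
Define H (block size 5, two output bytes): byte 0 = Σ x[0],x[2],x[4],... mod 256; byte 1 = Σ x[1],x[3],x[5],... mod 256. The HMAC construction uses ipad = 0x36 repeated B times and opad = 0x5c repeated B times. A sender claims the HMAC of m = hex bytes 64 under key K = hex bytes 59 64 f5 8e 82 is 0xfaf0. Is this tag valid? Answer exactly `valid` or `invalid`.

Key hex bytes 59 64 f5 8e 82 is exactly B = 5 bytes: K' = 59 64 f5 8e 82.
K' ⊕ ipad = 6f 52 c3 b8 b4; K' ⊕ opad = 05 38 a9 d2 de.
Inner hash: even-index sum = 486 mod 256 = 230; odd-index sum = 366 mod 256 = 110 → e6 6e.
Outer hash (recomputed tag): even-index sum = 506 mod 256 = 250; odd-index sum = 496 mod 256 = 240 → fa f0.
Recomputed tag = faf0; claimed = faf0 → match.

valid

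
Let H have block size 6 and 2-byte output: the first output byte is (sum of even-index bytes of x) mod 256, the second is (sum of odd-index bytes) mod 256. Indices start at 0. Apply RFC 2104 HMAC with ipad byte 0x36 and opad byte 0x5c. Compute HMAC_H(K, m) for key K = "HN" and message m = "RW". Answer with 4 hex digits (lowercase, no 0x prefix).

0805

Key "HN" = 48 4e is 2 bytes ≤ B = 6; zero-pad to 6 bytes: K' = 48 4e 00 00 00 00.
K' ⊕ ipad = 7e 78 36 36 36 36.  K' ⊕ opad = 14 12 5c 5c 5c 5c.
Inner input = (K'⊕ipad) ∥ m = 7e 78 36 36 36 36 ∥ 52 57.
Inner hash: even-index sum = 316 mod 256 = 60; odd-index sum = 315 mod 256 = 59 → 3c 3b.
Outer input = (K'⊕opad) ∥ inner = 14 12 5c 5c 5c 5c ∥ 3c 3b.
Outer hash (tag): even-index sum = 264 mod 256 = 8; odd-index sum = 261 mod 256 = 5 → 08 05.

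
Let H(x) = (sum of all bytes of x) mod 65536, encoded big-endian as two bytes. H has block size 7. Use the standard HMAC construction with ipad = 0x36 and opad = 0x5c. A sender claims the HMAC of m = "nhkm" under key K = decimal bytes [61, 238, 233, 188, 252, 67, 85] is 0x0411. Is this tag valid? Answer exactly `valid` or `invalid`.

Key decimal bytes [61, 238, 233, 188, 252, 67, 85] = 3d ee e9 bc fc 43 55 is exactly B = 7 bytes: K' = 3d ee e9 bc fc 43 55.
K' ⊕ ipad = 0b d8 df 8a ca 75 63; K' ⊕ opad = 61 b2 b5 e0 a0 1f 09.
Inner hash: sum = 11+216+223+138+202+117+99+110+104+107+109 = 1436 → 05 9c.
Outer hash (recomputed tag): sum = 97+178+181+224+160+31+9+5+156 = 1041 → 04 11.
Recomputed tag = 0411; claimed = 0411 → match.

valid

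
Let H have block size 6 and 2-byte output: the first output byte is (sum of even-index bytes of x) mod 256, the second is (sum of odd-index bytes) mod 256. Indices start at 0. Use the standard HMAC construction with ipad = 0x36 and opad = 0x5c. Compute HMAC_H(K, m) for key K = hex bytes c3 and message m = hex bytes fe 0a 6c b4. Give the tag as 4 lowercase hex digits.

Key hex bytes c3 is 1 byte ≤ B = 6; zero-pad to 6 bytes: K' = c3 00 00 00 00 00.
K' ⊕ ipad = f5 36 36 36 36 36.  K' ⊕ opad = 9f 5c 5c 5c 5c 5c.
Inner input = (K'⊕ipad) ∥ m = f5 36 36 36 36 36 ∥ fe 0a 6c b4.
Inner hash: even-index sum = 715 mod 256 = 203; odd-index sum = 352 mod 256 = 96 → cb 60.
Outer input = (K'⊕opad) ∥ inner = 9f 5c 5c 5c 5c 5c ∥ cb 60.
Outer hash (tag): even-index sum = 546 mod 256 = 34; odd-index sum = 372 mod 256 = 116 → 22 74.

2274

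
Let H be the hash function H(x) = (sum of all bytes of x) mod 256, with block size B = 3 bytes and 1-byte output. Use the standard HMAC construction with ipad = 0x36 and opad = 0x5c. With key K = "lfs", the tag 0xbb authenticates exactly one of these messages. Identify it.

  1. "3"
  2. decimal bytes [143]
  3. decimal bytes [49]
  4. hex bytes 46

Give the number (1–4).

1

Key "lfs" = 6c 66 73 is exactly B = 3 bytes: K' = 6c 66 73.
K' ⊕ ipad = 5a 50 45; K' ⊕ opad = 30 3a 2f.
m1: inner = H(5a 50 45 33) = 22; tag = H(30 3a 2f 22) = bb ← matches
m2: inner = H(5a 50 45 8f) = 7e; tag = H(30 3a 2f 7e) = 17
m3: inner = H(5a 50 45 31) = 20; tag = H(30 3a 2f 20) = b9
m4: inner = H(5a 50 45 46) = 35; tag = H(30 3a 2f 35) = ce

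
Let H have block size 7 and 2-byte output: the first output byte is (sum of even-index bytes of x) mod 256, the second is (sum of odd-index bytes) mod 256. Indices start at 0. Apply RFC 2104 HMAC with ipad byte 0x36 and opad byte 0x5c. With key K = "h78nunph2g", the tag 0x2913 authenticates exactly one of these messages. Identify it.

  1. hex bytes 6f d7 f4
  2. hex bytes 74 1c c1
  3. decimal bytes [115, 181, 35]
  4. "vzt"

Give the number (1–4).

Key "h78nunph2g" = 68 37 38 6e 75 6e 70 68 32 67 is 10 bytes > B = 7, so hash it first: H(key) = b7 e2, then zero-pad to 7 bytes: K' = b7 e2 00 00 00 00 00.
K' ⊕ ipad = 81 d4 36 36 36 36 36; K' ⊕ opad = eb be 5c 5c 5c 5c 5c.
m1: inner = H(81 d4 36 36 36 36 36 6f d7 f4) = fa a3; tag = H(eb be 5c 5c 5c 5c 5c fa a3) = a270
m2: inner = H(81 d4 36 36 36 36 36 74 1c c1) = 3f 75; tag = H(eb be 5c 5c 5c 5c 5c 3f 75) = 74b5
m3: inner = H(81 d4 36 36 36 36 36 73 b5 23) = d8 d6; tag = H(eb be 5c 5c 5c 5c 5c d8 d6) = d54e
m4: inner = H(81 d4 36 36 36 36 36 76 7a 74) = 9d 2a; tag = H(eb be 5c 5c 5c 5c 5c 9d 2a) = 2913 ← matches

4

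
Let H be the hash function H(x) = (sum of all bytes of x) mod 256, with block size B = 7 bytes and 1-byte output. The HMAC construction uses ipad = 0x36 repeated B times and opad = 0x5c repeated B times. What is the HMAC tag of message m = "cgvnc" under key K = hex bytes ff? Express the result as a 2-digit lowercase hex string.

e9

Key hex bytes ff is 1 byte ≤ B = 7; zero-pad to 7 bytes: K' = ff 00 00 00 00 00 00.
K' ⊕ ipad = c9 36 36 36 36 36 36.  K' ⊕ opad = a3 5c 5c 5c 5c 5c 5c.
Inner input = (K'⊕ipad) ∥ m = c9 36 36 36 36 36 36 ∥ 63 67 76 6e 63.
Inner hash: sum = 201+54+54+54+54+54+54+99+103+118+110+99 = 1054; mod 256 = 30 → 1e.
Outer input = (K'⊕opad) ∥ inner = a3 5c 5c 5c 5c 5c 5c ∥ 1e.
Outer hash (tag): sum = 163+92+92+92+92+92+92+30 = 745; mod 256 = 233 → e9.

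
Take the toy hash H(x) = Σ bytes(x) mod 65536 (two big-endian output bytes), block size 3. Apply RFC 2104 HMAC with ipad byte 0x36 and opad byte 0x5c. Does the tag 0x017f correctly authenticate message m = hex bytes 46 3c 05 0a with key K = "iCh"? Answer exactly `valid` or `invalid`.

Key "iCh" = 69 43 68 is exactly B = 3 bytes: K' = 69 43 68.
K' ⊕ ipad = 5f 75 5e; K' ⊕ opad = 35 1f 34.
Inner hash: sum = 95+117+94+70+60+5+10 = 451 → 01 c3.
Outer hash (recomputed tag): sum = 53+31+52+1+195 = 332 → 01 4c.
Recomputed tag = 014c; claimed = 017f → mismatch.

invalid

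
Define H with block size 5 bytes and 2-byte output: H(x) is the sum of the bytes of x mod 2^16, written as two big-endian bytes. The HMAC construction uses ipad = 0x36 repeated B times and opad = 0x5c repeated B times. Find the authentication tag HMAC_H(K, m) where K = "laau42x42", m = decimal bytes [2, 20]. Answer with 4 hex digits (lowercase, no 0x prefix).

02eb

Key "laau42x42" = 6c 61 61 75 34 32 78 34 32 is 9 bytes > B = 5, so hash it first: H(key) = 02 e7, then zero-pad to 5 bytes: K' = 02 e7 00 00 00.
K' ⊕ ipad = 34 d1 36 36 36.  K' ⊕ opad = 5e bb 5c 5c 5c.
Inner input = (K'⊕ipad) ∥ m = 34 d1 36 36 36 ∥ 02 14.
Inner hash: sum = 52+209+54+54+54+2+20 = 445 → 01 bd.
Outer input = (K'⊕opad) ∥ inner = 5e bb 5c 5c 5c ∥ 01 bd.
Outer hash (tag): sum = 94+187+92+92+92+1+189 = 747 → 02 eb.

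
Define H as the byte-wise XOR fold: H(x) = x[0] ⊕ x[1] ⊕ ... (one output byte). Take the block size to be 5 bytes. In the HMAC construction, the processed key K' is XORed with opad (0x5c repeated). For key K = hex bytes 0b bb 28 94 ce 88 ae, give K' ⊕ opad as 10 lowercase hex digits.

Key hex bytes 0b bb 28 94 ce 88 ae is 7 bytes > B = 5, so hash it first: H(key) = e4, then zero-pad to 5 bytes: K' = e4 00 00 00 00.
XOR each byte with 0x5c: e4⊕5c=b8, 00⊕5c=5c, 00⊕5c=5c, 00⊕5c=5c, 00⊕5c=5c.

b85c5c5c5c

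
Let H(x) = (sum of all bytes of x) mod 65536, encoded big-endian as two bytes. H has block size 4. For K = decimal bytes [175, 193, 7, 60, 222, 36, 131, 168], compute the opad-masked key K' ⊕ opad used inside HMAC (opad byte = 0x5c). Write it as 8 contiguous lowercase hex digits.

Key decimal bytes [175, 193, 7, 60, 222, 36, 131, 168] = af c1 07 3c de 24 83 a8 is 8 bytes > B = 4, so hash it first: H(key) = 03 e0, then zero-pad to 4 bytes: K' = 03 e0 00 00.
XOR each byte with 0x5c: 03⊕5c=5f, e0⊕5c=bc, 00⊕5c=5c, 00⊕5c=5c.

5fbc5c5c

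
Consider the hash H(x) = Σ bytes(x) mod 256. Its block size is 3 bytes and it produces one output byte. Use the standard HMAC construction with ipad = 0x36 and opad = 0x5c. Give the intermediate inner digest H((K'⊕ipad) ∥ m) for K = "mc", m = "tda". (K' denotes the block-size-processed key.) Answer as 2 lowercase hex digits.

Key "mc" = 6d 63 is 2 bytes ≤ B = 3; zero-pad to 3 bytes: K' = 6d 63 00.
K' ⊕ ipad = 5b 55 36.
Inner input = 5b 55 36 ∥ 74 64 61.
Inner hash: sum = 91+85+54+116+100+97 = 543; mod 256 = 31 → 1f.

1f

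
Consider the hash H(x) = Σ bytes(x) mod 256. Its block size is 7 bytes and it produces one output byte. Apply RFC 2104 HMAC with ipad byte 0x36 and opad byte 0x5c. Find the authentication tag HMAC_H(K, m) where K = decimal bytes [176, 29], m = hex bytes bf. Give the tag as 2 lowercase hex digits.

Key decimal bytes [176, 29] = b0 1d is 2 bytes ≤ B = 7; zero-pad to 7 bytes: K' = b0 1d 00 00 00 00 00.
K' ⊕ ipad = 86 2b 36 36 36 36 36.  K' ⊕ opad = ec 41 5c 5c 5c 5c 5c.
Inner input = (K'⊕ipad) ∥ m = 86 2b 36 36 36 36 36 ∥ bf.
Inner hash: sum = 134+43+54+54+54+54+54+191 = 638; mod 256 = 126 → 7e.
Outer input = (K'⊕opad) ∥ inner = ec 41 5c 5c 5c 5c 5c ∥ 7e.
Outer hash (tag): sum = 236+65+92+92+92+92+92+126 = 887; mod 256 = 119 → 77.

77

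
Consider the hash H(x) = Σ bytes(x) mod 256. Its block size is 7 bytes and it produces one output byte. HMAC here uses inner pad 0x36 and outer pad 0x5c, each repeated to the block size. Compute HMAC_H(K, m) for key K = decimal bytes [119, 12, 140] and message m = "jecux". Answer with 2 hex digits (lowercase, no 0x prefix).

Key decimal bytes [119, 12, 140] = 77 0c 8c is 3 bytes ≤ B = 7; zero-pad to 7 bytes: K' = 77 0c 8c 00 00 00 00.
K' ⊕ ipad = 41 3a ba 36 36 36 36.  K' ⊕ opad = 2b 50 d0 5c 5c 5c 5c.
Inner input = (K'⊕ipad) ∥ m = 41 3a ba 36 36 36 36 ∥ 6a 65 63 75 78.
Inner hash: sum = 65+58+186+54+54+54+54+106+101+99+117+120 = 1068; mod 256 = 44 → 2c.
Outer input = (K'⊕opad) ∥ inner = 2b 50 d0 5c 5c 5c 5c ∥ 2c.
Outer hash (tag): sum = 43+80+208+92+92+92+92+44 = 743; mod 256 = 231 → e7.

e7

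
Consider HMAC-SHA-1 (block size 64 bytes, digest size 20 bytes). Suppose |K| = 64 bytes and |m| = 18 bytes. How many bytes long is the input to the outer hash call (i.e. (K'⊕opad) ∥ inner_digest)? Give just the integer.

84

Key is 64 ≤ 64 bytes, zero-padded: |K'| = 64.
Outer input = (K'⊕opad) ∥ H(inner) → 64 + 20 = 84 bytes.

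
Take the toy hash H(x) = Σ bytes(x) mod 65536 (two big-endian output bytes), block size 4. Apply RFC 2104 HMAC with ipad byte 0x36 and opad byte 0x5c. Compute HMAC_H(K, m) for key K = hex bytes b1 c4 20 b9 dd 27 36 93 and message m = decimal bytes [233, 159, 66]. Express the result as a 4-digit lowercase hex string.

01ee

Key hex bytes b1 c4 20 b9 dd 27 36 93 is 8 bytes > B = 4, so hash it first: H(key) = 04 1b, then zero-pad to 4 bytes: K' = 04 1b 00 00.
K' ⊕ ipad = 32 2d 36 36.  K' ⊕ opad = 58 47 5c 5c.
Inner input = (K'⊕ipad) ∥ m = 32 2d 36 36 ∥ e9 9f 42.
Inner hash: sum = 50+45+54+54+233+159+66 = 661 → 02 95.
Outer input = (K'⊕opad) ∥ inner = 58 47 5c 5c ∥ 02 95.
Outer hash (tag): sum = 88+71+92+92+2+149 = 494 → 01 ee.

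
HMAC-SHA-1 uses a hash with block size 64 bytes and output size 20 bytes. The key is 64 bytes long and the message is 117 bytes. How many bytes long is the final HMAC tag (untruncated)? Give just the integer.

20

The tag is one SHA-1 digest: 20 bytes.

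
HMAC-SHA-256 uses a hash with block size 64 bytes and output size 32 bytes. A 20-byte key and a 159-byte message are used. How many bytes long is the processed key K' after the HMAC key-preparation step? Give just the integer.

Key is 20 ≤ 64 bytes, zero-padded: |K'| = 64.

64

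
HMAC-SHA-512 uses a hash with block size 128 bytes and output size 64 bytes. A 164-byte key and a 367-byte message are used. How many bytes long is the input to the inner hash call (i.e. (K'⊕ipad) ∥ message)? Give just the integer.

495

Key is 164 > 128 bytes, so it is hashed to 64 bytes then zero-padded to 128: |K'| = 128.
Inner input = (K'⊕ipad) ∥ m → 128 + 367 = 495 bytes.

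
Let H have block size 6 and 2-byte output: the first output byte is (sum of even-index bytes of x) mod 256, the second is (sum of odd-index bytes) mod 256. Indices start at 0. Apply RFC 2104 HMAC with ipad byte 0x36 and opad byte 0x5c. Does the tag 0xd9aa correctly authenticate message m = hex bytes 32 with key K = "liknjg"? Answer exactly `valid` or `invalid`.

invalid

Key "liknjg" = 6c 69 6b 6e 6a 67 is exactly B = 6 bytes: K' = 6c 69 6b 6e 6a 67.
K' ⊕ ipad = 5a 5f 5d 58 5c 51; K' ⊕ opad = 30 35 37 32 36 3b.
Inner hash: even-index sum = 325 mod 256 = 69; odd-index sum = 264 mod 256 = 8 → 45 08.
Outer hash (recomputed tag): even-index sum = 226 mod 256 = 226; odd-index sum = 170 mod 256 = 170 → e2 aa.
Recomputed tag = e2aa; claimed = d9aa → mismatch.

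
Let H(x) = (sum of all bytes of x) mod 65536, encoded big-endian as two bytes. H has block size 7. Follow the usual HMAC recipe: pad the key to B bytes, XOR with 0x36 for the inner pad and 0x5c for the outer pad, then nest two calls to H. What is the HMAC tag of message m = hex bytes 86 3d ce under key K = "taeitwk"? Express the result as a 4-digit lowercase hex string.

021c

Key "taeitwk" = 74 61 65 69 74 77 6b is exactly B = 7 bytes: K' = 74 61 65 69 74 77 6b.
K' ⊕ ipad = 42 57 53 5f 42 41 5d.  K' ⊕ opad = 28 3d 39 35 28 2b 37.
Inner input = (K'⊕ipad) ∥ m = 42 57 53 5f 42 41 5d ∥ 86 3d ce.
Inner hash: sum = 66+87+83+95+66+65+93+134+61+206 = 956 → 03 bc.
Outer input = (K'⊕opad) ∥ inner = 28 3d 39 35 28 2b 37 ∥ 03 bc.
Outer hash (tag): sum = 40+61+57+53+40+43+55+3+188 = 540 → 02 1c.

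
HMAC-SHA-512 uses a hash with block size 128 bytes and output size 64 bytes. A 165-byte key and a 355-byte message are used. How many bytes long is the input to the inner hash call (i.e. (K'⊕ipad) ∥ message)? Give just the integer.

483

Key is 165 > 128 bytes, so it is hashed to 64 bytes then zero-padded to 128: |K'| = 128.
Inner input = (K'⊕ipad) ∥ m → 128 + 355 = 483 bytes.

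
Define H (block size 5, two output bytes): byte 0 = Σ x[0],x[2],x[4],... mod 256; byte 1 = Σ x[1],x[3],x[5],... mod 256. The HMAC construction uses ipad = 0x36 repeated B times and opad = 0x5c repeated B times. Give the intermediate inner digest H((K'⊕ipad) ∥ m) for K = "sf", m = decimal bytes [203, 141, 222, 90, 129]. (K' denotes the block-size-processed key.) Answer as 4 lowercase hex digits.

98b0

Key "sf" = 73 66 is 2 bytes ≤ B = 5; zero-pad to 5 bytes: K' = 73 66 00 00 00.
K' ⊕ ipad = 45 50 36 36 36.
Inner input = 45 50 36 36 36 ∥ cb 8d de 5a 81.
Inner hash: even-index sum = 408 mod 256 = 152; odd-index sum = 688 mod 256 = 176 → 98 b0.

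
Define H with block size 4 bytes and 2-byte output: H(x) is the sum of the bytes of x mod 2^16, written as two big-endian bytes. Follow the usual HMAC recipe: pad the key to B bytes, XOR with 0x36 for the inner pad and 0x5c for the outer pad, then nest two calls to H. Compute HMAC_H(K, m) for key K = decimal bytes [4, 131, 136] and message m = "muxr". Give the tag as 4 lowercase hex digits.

0311

Key decimal bytes [4, 131, 136] = 04 83 88 is 3 bytes ≤ B = 4; zero-pad to 4 bytes: K' = 04 83 88 00.
K' ⊕ ipad = 32 b5 be 36.  K' ⊕ opad = 58 df d4 5c.
Inner input = (K'⊕ipad) ∥ m = 32 b5 be 36 ∥ 6d 75 78 72.
Inner hash: sum = 50+181+190+54+109+117+120+114 = 935 → 03 a7.
Outer input = (K'⊕opad) ∥ inner = 58 df d4 5c ∥ 03 a7.
Outer hash (tag): sum = 88+223+212+92+3+167 = 785 → 03 11.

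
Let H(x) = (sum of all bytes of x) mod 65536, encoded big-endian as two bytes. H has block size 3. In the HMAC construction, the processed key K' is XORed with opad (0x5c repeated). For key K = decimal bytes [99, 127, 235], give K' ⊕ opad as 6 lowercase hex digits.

3f23b7

Key decimal bytes [99, 127, 235] = 63 7f eb is exactly B = 3 bytes: K' = 63 7f eb.
XOR each byte with 0x5c: 63⊕5c=3f, 7f⊕5c=23, eb⊕5c=b7.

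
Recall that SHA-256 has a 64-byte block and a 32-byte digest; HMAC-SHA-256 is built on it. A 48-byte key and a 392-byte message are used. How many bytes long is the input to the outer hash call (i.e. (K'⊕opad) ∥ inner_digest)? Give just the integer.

96

Key is 48 ≤ 64 bytes, zero-padded: |K'| = 64.
Outer input = (K'⊕opad) ∥ H(inner) → 64 + 32 = 96 bytes.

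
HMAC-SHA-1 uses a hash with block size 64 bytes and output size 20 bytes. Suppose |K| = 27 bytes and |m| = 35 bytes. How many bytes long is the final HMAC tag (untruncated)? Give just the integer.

20

The tag is one SHA-1 digest: 20 bytes.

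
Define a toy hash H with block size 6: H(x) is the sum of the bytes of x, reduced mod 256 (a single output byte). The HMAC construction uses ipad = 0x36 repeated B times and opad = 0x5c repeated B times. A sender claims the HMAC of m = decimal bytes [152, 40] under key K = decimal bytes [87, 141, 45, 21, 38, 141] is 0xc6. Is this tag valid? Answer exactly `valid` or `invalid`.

Key decimal bytes [87, 141, 45, 21, 38, 141] = 57 8d 2d 15 26 8d is exactly B = 6 bytes: K' = 57 8d 2d 15 26 8d.
K' ⊕ ipad = 61 bb 1b 23 10 bb; K' ⊕ opad = 0b d1 71 49 7a d1.
Inner hash: sum = 97+187+27+35+16+187+152+40 = 741; mod 256 = 229 → e5.
Outer hash (recomputed tag): sum = 11+209+113+73+122+209+229 = 966; mod 256 = 198 → c6.
Recomputed tag = c6; claimed = c6 → match.

valid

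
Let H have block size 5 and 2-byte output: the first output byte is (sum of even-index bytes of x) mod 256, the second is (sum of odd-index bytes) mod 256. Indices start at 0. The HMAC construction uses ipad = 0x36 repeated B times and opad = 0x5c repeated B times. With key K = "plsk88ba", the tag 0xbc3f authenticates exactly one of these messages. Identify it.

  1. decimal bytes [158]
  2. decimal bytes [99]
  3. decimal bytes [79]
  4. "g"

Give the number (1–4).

4

Key "plsk88ba" = 70 6c 73 6b 38 38 62 61 is 8 bytes > B = 5, so hash it first: H(key) = 7d 70, then zero-pad to 5 bytes: K' = 7d 70 00 00 00.
K' ⊕ ipad = 4b 46 36 36 36; K' ⊕ opad = 21 2c 5c 5c 5c.
m1: inner = H(4b 46 36 36 36 9e) = b7 1a; tag = H(21 2c 5c 5c 5c b7 1a) = f33f
m2: inner = H(4b 46 36 36 36 63) = b7 df; tag = H(21 2c 5c 5c 5c b7 df) = b83f
m3: inner = H(4b 46 36 36 36 4f) = b7 cb; tag = H(21 2c 5c 5c 5c b7 cb) = a43f
m4: inner = H(4b 46 36 36 36 67) = b7 e3; tag = H(21 2c 5c 5c 5c b7 e3) = bc3f ← matches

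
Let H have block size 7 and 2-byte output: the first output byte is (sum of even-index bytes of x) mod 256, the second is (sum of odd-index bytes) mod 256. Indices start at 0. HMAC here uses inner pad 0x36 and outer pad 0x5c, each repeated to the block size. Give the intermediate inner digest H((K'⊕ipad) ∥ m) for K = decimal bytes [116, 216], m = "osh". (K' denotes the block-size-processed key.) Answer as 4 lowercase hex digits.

5731

Key decimal bytes [116, 216] = 74 d8 is 2 bytes ≤ B = 7; zero-pad to 7 bytes: K' = 74 d8 00 00 00 00 00.
K' ⊕ ipad = 42 ee 36 36 36 36 36.
Inner input = 42 ee 36 36 36 36 36 ∥ 6f 73 68.
Inner hash: even-index sum = 343 mod 256 = 87; odd-index sum = 561 mod 256 = 49 → 57 31.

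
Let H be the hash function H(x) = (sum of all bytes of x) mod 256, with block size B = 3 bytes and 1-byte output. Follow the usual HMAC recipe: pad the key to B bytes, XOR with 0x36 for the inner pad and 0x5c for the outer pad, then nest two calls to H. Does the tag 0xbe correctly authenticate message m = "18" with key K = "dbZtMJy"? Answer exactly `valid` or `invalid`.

invalid

Key "dbZtMJy" = 64 62 5a 74 4d 4a 79 is 7 bytes > B = 3, so hash it first: H(key) = a4, then zero-pad to 3 bytes: K' = a4 00 00.
K' ⊕ ipad = 92 36 36; K' ⊕ opad = f8 5c 5c.
Inner hash: sum = 146+54+54+49+56 = 359; mod 256 = 103 → 67.
Outer hash (recomputed tag): sum = 248+92+92+103 = 535; mod 256 = 23 → 17.
Recomputed tag = 17; claimed = be → mismatch.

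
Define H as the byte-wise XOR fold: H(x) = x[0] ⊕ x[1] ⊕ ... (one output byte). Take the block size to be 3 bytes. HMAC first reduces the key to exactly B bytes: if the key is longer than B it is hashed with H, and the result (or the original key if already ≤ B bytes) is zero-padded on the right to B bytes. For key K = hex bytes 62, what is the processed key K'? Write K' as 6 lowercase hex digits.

Key hex bytes 62 is 1 byte ≤ B = 3; zero-pad to 3 bytes: K' = 62 00 00.

620000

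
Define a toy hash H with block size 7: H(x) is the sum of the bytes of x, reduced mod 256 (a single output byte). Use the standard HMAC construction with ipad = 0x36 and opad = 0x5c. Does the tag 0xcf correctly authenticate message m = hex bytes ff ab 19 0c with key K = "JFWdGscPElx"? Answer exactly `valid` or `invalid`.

Key "JFWdGscPElx" = 4a 46 57 64 47 73 63 50 45 6c 78 is 11 bytes > B = 7, so hash it first: H(key) = e1, then zero-pad to 7 bytes: K' = e1 00 00 00 00 00 00.
K' ⊕ ipad = d7 36 36 36 36 36 36; K' ⊕ opad = bd 5c 5c 5c 5c 5c 5c.
Inner hash: sum = 215+54+54+54+54+54+54+255+171+25+12 = 1002; mod 256 = 234 → ea.
Outer hash (recomputed tag): sum = 189+92+92+92+92+92+92+234 = 975; mod 256 = 207 → cf.
Recomputed tag = cf; claimed = cf → match.

valid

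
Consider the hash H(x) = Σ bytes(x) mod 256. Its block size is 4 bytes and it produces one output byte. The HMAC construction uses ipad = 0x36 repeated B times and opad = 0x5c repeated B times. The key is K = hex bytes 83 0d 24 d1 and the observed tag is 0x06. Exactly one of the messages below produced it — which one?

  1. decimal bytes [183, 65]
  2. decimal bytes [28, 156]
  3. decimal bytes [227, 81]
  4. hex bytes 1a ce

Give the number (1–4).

4

Key hex bytes 83 0d 24 d1 is exactly B = 4 bytes: K' = 83 0d 24 d1.
K' ⊕ ipad = b5 3b 12 e7; K' ⊕ opad = df 51 78 8d.
m1: inner = H(b5 3b 12 e7 b7 41) = e1; tag = H(df 51 78 8d e1) = 16
m2: inner = H(b5 3b 12 e7 1c 9c) = a1; tag = H(df 51 78 8d a1) = d6
m3: inner = H(b5 3b 12 e7 e3 51) = 1d; tag = H(df 51 78 8d 1d) = 52
m4: inner = H(b5 3b 12 e7 1a ce) = d1; tag = H(df 51 78 8d d1) = 06 ← matches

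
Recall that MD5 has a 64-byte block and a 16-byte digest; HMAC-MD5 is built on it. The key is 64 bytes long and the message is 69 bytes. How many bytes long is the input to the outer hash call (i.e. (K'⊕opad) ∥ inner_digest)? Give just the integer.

Key is 64 ≤ 64 bytes, zero-padded: |K'| = 64.
Outer input = (K'⊕opad) ∥ H(inner) → 64 + 16 = 80 bytes.

80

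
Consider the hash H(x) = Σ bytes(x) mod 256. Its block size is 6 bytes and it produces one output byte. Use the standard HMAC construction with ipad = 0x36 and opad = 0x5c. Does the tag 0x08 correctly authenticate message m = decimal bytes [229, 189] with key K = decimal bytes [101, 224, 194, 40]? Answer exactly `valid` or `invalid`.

Key decimal bytes [101, 224, 194, 40] = 65 e0 c2 28 is 4 bytes ≤ B = 6; zero-pad to 6 bytes: K' = 65 e0 c2 28 00 00.
K' ⊕ ipad = 53 d6 f4 1e 36 36; K' ⊕ opad = 39 bc 9e 74 5c 5c.
Inner hash: sum = 83+214+244+30+54+54+229+189 = 1097; mod 256 = 73 → 49.
Outer hash (recomputed tag): sum = 57+188+158+116+92+92+73 = 776; mod 256 = 8 → 08.
Recomputed tag = 08; claimed = 08 → match.

valid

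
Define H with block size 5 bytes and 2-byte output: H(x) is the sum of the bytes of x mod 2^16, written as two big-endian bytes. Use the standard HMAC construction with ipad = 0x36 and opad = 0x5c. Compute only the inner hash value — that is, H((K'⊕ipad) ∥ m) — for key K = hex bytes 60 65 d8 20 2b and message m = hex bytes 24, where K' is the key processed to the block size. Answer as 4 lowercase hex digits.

01ee

Key hex bytes 60 65 d8 20 2b is exactly B = 5 bytes: K' = 60 65 d8 20 2b.
K' ⊕ ipad = 56 53 ee 16 1d.
Inner input = 56 53 ee 16 1d ∥ 24.
Inner hash: sum = 86+83+238+22+29+36 = 494 → 01 ee.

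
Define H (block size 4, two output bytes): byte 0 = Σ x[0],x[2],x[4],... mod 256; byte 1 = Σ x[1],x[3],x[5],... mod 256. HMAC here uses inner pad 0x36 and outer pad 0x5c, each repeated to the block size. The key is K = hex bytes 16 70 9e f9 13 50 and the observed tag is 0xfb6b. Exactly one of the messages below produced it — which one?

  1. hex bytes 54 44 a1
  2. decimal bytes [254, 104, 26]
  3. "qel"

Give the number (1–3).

3

Key hex bytes 16 70 9e f9 13 50 is 6 bytes > B = 4, so hash it first: H(key) = c7 b9, then zero-pad to 4 bytes: K' = c7 b9 00 00.
K' ⊕ ipad = f1 8f 36 36; K' ⊕ opad = 9b e5 5c 5c.
m1: inner = H(f1 8f 36 36 54 44 a1) = 1c 09; tag = H(9b e5 5c 5c 1c 09) = 134a
m2: inner = H(f1 8f 36 36 fe 68 1a) = 3f 2d; tag = H(9b e5 5c 5c 3f 2d) = 366e
m3: inner = H(f1 8f 36 36 71 65 6c) = 04 2a; tag = H(9b e5 5c 5c 04 2a) = fb6b ← matches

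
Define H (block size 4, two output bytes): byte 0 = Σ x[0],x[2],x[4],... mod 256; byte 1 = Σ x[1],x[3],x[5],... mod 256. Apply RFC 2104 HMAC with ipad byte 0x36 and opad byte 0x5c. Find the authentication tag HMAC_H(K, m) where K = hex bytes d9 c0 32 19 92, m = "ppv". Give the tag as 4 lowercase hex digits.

Key hex bytes d9 c0 32 19 92 is 5 bytes > B = 4, so hash it first: H(key) = 9d d9, then zero-pad to 4 bytes: K' = 9d d9 00 00.
K' ⊕ ipad = ab ef 36 36.  K' ⊕ opad = c1 85 5c 5c.
Inner input = (K'⊕ipad) ∥ m = ab ef 36 36 ∥ 70 70 76.
Inner hash: even-index sum = 455 mod 256 = 199; odd-index sum = 405 mod 256 = 149 → c7 95.
Outer input = (K'⊕opad) ∥ inner = c1 85 5c 5c ∥ c7 95.
Outer hash (tag): even-index sum = 484 mod 256 = 228; odd-index sum = 374 mod 256 = 118 → e4 76.

e476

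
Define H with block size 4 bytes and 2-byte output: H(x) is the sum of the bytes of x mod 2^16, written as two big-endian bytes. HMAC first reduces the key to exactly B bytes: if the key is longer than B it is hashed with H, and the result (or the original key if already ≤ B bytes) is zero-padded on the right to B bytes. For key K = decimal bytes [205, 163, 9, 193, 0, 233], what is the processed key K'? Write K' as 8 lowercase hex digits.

03230000

|K| = 6 > B = 4, so first hash the key.
H(K): sum = 205+163+9+193+0+233 = 803 → 03 23.
Zero-pad H(K) = 03 23 to 4 bytes: K' = 03 23 00 00.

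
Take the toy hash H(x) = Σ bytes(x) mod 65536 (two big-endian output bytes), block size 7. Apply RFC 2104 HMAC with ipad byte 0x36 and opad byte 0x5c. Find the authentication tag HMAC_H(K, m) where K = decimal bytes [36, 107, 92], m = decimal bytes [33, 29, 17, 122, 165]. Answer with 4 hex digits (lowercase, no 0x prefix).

Key decimal bytes [36, 107, 92] = 24 6b 5c is 3 bytes ≤ B = 7; zero-pad to 7 bytes: K' = 24 6b 5c 00 00 00 00.
K' ⊕ ipad = 12 5d 6a 36 36 36 36.  K' ⊕ opad = 78 37 00 5c 5c 5c 5c.
Inner input = (K'⊕ipad) ∥ m = 12 5d 6a 36 36 36 36 ∥ 21 1d 11 7a a5.
Inner hash: sum = 18+93+106+54+54+54+54+33+29+17+122+165 = 799 → 03 1f.
Outer input = (K'⊕opad) ∥ inner = 78 37 00 5c 5c 5c 5c ∥ 03 1f.
Outer hash (tag): sum = 120+55+0+92+92+92+92+3+31 = 577 → 02 41.

0241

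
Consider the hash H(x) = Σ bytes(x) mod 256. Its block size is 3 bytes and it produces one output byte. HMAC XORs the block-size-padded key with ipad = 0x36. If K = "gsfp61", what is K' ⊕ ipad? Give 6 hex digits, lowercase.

Key "gsfp61" = 67 73 66 70 36 31 is 6 bytes > B = 3, so hash it first: H(key) = 17, then zero-pad to 3 bytes: K' = 17 00 00.
XOR each byte with 0x36: 17⊕36=21, 00⊕36=36, 00⊕36=36.

213636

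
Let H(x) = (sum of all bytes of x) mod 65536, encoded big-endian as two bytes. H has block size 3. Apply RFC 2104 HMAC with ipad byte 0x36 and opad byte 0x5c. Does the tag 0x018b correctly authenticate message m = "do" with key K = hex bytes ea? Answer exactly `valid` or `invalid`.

Key hex bytes ea is 1 byte ≤ B = 3; zero-pad to 3 bytes: K' = ea 00 00.
K' ⊕ ipad = dc 36 36; K' ⊕ opad = b6 5c 5c.
Inner hash: sum = 220+54+54+100+111 = 539 → 02 1b.
Outer hash (recomputed tag): sum = 182+92+92+2+27 = 395 → 01 8b.
Recomputed tag = 018b; claimed = 018b → match.

valid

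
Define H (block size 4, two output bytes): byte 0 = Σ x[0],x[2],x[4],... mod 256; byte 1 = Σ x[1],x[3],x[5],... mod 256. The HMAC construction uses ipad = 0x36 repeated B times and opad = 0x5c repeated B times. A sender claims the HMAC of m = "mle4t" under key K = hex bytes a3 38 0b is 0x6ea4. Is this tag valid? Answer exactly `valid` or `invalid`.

valid

Key hex bytes a3 38 0b is 3 bytes ≤ B = 4; zero-pad to 4 bytes: K' = a3 38 0b 00.
K' ⊕ ipad = 95 0e 3d 36; K' ⊕ opad = ff 64 57 5c.
Inner hash: even-index sum = 536 mod 256 = 24; odd-index sum = 228 mod 256 = 228 → 18 e4.
Outer hash (recomputed tag): even-index sum = 366 mod 256 = 110; odd-index sum = 420 mod 256 = 164 → 6e a4.
Recomputed tag = 6ea4; claimed = 6ea4 → match.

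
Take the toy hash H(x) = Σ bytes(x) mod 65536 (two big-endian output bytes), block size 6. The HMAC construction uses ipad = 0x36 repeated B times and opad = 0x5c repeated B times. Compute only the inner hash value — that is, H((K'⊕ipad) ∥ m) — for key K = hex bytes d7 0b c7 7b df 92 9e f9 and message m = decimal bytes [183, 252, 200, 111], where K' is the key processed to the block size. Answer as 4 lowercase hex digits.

040f

Key hex bytes d7 0b c7 7b df 92 9e f9 is 8 bytes > B = 6, so hash it first: H(key) = 05 2c, then zero-pad to 6 bytes: K' = 05 2c 00 00 00 00.
K' ⊕ ipad = 33 1a 36 36 36 36.
Inner input = 33 1a 36 36 36 36 ∥ b7 fc c8 6f.
Inner hash: sum = 51+26+54+54+54+54+183+252+200+111 = 1039 → 04 0f.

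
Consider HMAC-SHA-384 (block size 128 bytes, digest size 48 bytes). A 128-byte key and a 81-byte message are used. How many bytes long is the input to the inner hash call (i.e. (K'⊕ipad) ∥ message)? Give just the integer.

209

Key is 128 ≤ 128 bytes, zero-padded: |K'| = 128.
Inner input = (K'⊕ipad) ∥ m → 128 + 81 = 209 bytes.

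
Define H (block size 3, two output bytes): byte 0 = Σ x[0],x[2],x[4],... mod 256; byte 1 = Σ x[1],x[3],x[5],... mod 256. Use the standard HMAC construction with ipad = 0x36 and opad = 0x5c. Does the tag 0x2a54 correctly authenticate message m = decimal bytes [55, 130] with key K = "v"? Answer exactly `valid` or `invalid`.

Key "v" = 76 is 1 byte ≤ B = 3; zero-pad to 3 bytes: K' = 76 00 00.
K' ⊕ ipad = 40 36 36; K' ⊕ opad = 2a 5c 5c.
Inner hash: even-index sum = 248 mod 256 = 248; odd-index sum = 109 mod 256 = 109 → f8 6d.
Outer hash (recomputed tag): even-index sum = 243 mod 256 = 243; odd-index sum = 340 mod 256 = 84 → f3 54.
Recomputed tag = f354; claimed = 2a54 → mismatch.

invalid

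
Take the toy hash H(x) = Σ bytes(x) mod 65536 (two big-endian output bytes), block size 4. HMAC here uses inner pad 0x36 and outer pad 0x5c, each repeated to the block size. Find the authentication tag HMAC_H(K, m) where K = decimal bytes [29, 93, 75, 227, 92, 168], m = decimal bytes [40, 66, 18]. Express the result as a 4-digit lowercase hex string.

Key decimal bytes [29, 93, 75, 227, 92, 168] = 1d 5d 4b e3 5c a8 is 6 bytes > B = 4, so hash it first: H(key) = 02 ac, then zero-pad to 4 bytes: K' = 02 ac 00 00.
K' ⊕ ipad = 34 9a 36 36.  K' ⊕ opad = 5e f0 5c 5c.
Inner input = (K'⊕ipad) ∥ m = 34 9a 36 36 ∥ 28 42 12.
Inner hash: sum = 52+154+54+54+40+66+18 = 438 → 01 b6.
Outer input = (K'⊕opad) ∥ inner = 5e f0 5c 5c ∥ 01 b6.
Outer hash (tag): sum = 94+240+92+92+1+182 = 701 → 02 bd.

02bd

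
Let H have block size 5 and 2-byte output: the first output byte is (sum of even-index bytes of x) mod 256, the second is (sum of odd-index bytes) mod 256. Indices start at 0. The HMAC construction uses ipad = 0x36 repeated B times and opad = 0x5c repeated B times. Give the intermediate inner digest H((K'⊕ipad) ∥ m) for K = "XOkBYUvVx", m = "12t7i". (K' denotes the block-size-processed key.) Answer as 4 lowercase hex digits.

Key "XOkBYUvVx" = 58 4f 6b 42 59 55 76 56 78 is 9 bytes > B = 5, so hash it first: H(key) = 0a 3c, then zero-pad to 5 bytes: K' = 0a 3c 00 00 00.
K' ⊕ ipad = 3c 0a 36 36 36.
Inner input = 3c 0a 36 36 36 ∥ 31 32 74 37 69.
Inner hash: even-index sum = 273 mod 256 = 17; odd-index sum = 334 mod 256 = 78 → 11 4e.

114e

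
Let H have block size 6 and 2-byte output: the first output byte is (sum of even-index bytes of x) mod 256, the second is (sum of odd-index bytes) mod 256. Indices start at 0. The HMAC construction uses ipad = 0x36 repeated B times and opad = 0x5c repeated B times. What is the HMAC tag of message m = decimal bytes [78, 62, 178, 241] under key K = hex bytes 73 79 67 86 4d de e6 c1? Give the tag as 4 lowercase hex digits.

Key hex bytes 73 79 67 86 4d de e6 c1 is 8 bytes > B = 6, so hash it first: H(key) = 0d 9e, then zero-pad to 6 bytes: K' = 0d 9e 00 00 00 00.
K' ⊕ ipad = 3b a8 36 36 36 36.  K' ⊕ opad = 51 c2 5c 5c 5c 5c.
Inner input = (K'⊕ipad) ∥ m = 3b a8 36 36 36 36 ∥ 4e 3e b2 f1.
Inner hash: even-index sum = 423 mod 256 = 167; odd-index sum = 579 mod 256 = 67 → a7 43.
Outer input = (K'⊕opad) ∥ inner = 51 c2 5c 5c 5c 5c ∥ a7 43.
Outer hash (tag): even-index sum = 432 mod 256 = 176; odd-index sum = 445 mod 256 = 189 → b0 bd.

b0bd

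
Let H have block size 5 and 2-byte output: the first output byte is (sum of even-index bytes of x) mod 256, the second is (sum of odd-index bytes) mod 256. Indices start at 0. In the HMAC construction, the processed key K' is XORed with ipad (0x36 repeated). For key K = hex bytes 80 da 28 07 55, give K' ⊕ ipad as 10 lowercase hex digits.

Key hex bytes 80 da 28 07 55 is exactly B = 5 bytes: K' = 80 da 28 07 55.
XOR each byte with 0x36: 80⊕36=b6, da⊕36=ec, 28⊕36=1e, 07⊕36=31, 55⊕36=63.

b6ec1e3163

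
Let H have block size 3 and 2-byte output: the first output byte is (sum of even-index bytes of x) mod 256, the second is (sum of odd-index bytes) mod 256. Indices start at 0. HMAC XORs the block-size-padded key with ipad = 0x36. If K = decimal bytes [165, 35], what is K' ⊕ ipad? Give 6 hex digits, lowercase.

Key decimal bytes [165, 35] = a5 23 is 2 bytes ≤ B = 3; zero-pad to 3 bytes: K' = a5 23 00.
XOR each byte with 0x36: a5⊕36=93, 23⊕36=15, 00⊕36=36.

931536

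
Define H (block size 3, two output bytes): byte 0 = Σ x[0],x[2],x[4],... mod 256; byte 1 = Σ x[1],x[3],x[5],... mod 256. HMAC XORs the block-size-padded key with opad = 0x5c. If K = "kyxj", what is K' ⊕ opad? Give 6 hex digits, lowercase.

bfbf5c

Key "kyxj" = 6b 79 78 6a is 4 bytes > B = 3, so hash it first: H(key) = e3 e3, then zero-pad to 3 bytes: K' = e3 e3 00.
XOR each byte with 0x5c: e3⊕5c=bf, e3⊕5c=bf, 00⊕5c=5c.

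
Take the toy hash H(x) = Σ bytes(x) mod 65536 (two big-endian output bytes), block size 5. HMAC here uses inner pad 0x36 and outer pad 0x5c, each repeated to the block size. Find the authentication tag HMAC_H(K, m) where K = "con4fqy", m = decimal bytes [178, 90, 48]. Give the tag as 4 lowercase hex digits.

Key "con4fqy" = 63 6f 6e 34 66 71 79 is 7 bytes > B = 5, so hash it first: H(key) = 02 c4, then zero-pad to 5 bytes: K' = 02 c4 00 00 00.
K' ⊕ ipad = 34 f2 36 36 36.  K' ⊕ opad = 5e 98 5c 5c 5c.
Inner input = (K'⊕ipad) ∥ m = 34 f2 36 36 36 ∥ b2 5a 30.
Inner hash: sum = 52+242+54+54+54+178+90+48 = 772 → 03 04.
Outer input = (K'⊕opad) ∥ inner = 5e 98 5c 5c 5c ∥ 03 04.
Outer hash (tag): sum = 94+152+92+92+92+3+4 = 529 → 02 11.

0211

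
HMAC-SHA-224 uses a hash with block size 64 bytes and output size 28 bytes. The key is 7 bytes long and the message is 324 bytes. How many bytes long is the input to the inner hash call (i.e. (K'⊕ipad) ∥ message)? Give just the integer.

Key is 7 ≤ 64 bytes, zero-padded: |K'| = 64.
Inner input = (K'⊕ipad) ∥ m → 64 + 324 = 388 bytes.

388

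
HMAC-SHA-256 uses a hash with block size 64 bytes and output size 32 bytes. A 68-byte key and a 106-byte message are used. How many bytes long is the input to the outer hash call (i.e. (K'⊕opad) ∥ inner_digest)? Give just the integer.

96

Key is 68 > 64 bytes, so it is hashed to 32 bytes then zero-padded to 64: |K'| = 64.
Outer input = (K'⊕opad) ∥ H(inner) → 64 + 32 = 96 bytes.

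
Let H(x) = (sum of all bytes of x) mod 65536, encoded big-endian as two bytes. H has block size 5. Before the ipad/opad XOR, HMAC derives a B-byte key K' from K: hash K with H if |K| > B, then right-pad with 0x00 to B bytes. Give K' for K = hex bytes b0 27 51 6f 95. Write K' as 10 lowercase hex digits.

Key hex bytes b0 27 51 6f 95 is exactly B = 5 bytes: K' = b0 27 51 6f 95.

b027516f95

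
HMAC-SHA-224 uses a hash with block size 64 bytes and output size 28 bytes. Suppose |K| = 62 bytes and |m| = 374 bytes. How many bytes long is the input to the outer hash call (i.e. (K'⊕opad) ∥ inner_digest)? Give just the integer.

92

Key is 62 ≤ 64 bytes, zero-padded: |K'| = 64.
Outer input = (K'⊕opad) ∥ H(inner) → 64 + 28 = 92 bytes.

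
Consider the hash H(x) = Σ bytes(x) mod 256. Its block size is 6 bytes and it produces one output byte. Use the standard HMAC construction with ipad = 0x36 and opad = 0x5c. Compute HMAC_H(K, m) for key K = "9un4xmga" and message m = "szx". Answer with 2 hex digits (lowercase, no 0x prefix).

ab

Key "9un4xmga" = 39 75 6e 34 78 6d 67 61 is 8 bytes > B = 6, so hash it first: H(key) = fd, then zero-pad to 6 bytes: K' = fd 00 00 00 00 00.
K' ⊕ ipad = cb 36 36 36 36 36.  K' ⊕ opad = a1 5c 5c 5c 5c 5c.
Inner input = (K'⊕ipad) ∥ m = cb 36 36 36 36 36 ∥ 73 7a 78.
Inner hash: sum = 203+54+54+54+54+54+115+122+120 = 830; mod 256 = 62 → 3e.
Outer input = (K'⊕opad) ∥ inner = a1 5c 5c 5c 5c 5c ∥ 3e.
Outer hash (tag): sum = 161+92+92+92+92+92+62 = 683; mod 256 = 171 → ab.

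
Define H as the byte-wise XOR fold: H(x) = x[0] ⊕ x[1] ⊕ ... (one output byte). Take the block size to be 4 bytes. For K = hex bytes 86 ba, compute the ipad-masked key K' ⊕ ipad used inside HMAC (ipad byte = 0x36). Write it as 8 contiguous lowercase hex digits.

Key hex bytes 86 ba is 2 bytes ≤ B = 4; zero-pad to 4 bytes: K' = 86 ba 00 00.
XOR each byte with 0x36: 86⊕36=b0, ba⊕36=8c, 00⊕36=36, 00⊕36=36.

b08c3636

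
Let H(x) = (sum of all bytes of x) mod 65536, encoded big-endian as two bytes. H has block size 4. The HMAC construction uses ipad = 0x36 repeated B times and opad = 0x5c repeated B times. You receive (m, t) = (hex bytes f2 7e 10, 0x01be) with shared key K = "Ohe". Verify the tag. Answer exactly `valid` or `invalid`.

valid

Key "Ohe" = 4f 68 65 is 3 bytes ≤ B = 4; zero-pad to 4 bytes: K' = 4f 68 65 00.
K' ⊕ ipad = 79 5e 53 36; K' ⊕ opad = 13 34 39 5c.
Inner hash: sum = 121+94+83+54+242+126+16 = 736 → 02 e0.
Outer hash (recomputed tag): sum = 19+52+57+92+2+224 = 446 → 01 be.
Recomputed tag = 01be; claimed = 01be → match.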